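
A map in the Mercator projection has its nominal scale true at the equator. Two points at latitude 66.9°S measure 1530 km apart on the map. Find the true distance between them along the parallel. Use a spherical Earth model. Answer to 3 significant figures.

The Mercator projection is conformal; its linear scale factor is the same in every direction and equals sec φ = 1/cos φ.
Along the parallel at 66.9°, map distances are exaggerated by k = sec 66.9° = 2.549.
True distance = 1530 / 2.549 = 1530 × cos 66.9° ≈ 600 km.

600 km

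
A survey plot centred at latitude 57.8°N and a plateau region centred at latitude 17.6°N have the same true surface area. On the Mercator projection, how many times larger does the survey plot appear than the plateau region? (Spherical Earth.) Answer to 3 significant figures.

3.20

On Mercator, area is exaggerated by sec²φ = 1/cos²φ.
At 57.8°: sec²(57.8°) = 1/0.5329² = 3.522.
At 17.6°: sec²(17.6°) = 1/0.9532² = 1.101.
Ratio = 3.522/1.101 = cos²(17.6°)/cos²(57.8°) ≈ 3.20.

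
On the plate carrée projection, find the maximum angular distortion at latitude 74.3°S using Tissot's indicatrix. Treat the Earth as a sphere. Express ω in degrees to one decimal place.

70.1°

In the plate carrée (x = Rλ, y = Rφ), meridians are true-scale (h = 1) and parallels are stretched by k = sec φ.
At 74.3°: h = 1.000, k = 3.695; principal scales a = 3.695, b = 1.000.
sin(ω/2) = (a − b)/(a + b) = 2.695/4.695 = 0.5741, so ω = 2 arcsin(0.5741) ≈ 70.1°.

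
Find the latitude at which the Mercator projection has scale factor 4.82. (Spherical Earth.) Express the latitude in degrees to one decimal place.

78.0°

Mercator scale is k = sec φ = 1/cos φ.
1/cos φ = 4.82  ⇒  cos φ = 0.2075  ⇒  φ = arccos(0.2075) ≈ 78.0°.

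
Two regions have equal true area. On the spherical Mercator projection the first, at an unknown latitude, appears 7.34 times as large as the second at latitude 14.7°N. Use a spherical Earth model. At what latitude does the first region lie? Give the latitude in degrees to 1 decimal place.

On Mercator, (apparent₁)/(apparent₂) = sec²φ₁ / sec²φ₂ when true areas are equal.
cos²φ₂ / cos²φ₁ = 7.34  ⇒  cos φ₁ = cos 14.7° / √7.34 = 0.9673/2.709 = 0.3570.
φ₁ = arccos(0.3570) ≈ 69.1°.

69.1°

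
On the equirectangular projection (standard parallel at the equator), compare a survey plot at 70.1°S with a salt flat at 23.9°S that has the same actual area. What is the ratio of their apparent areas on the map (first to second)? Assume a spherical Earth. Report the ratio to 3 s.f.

2.69

In the plate carrée (x = Rλ, y = Rφ), meridians are true-scale (h = 1) and parallels are stretched by k = sec φ.
Areal scale at 70.1°: h·k = 1.000 × 2.938 = 2.938.
Areal scale at 23.9°: h·k = 1.000 × 1.094 = 1.094.
Ratio = 2.938/1.094 ≈ 2.69.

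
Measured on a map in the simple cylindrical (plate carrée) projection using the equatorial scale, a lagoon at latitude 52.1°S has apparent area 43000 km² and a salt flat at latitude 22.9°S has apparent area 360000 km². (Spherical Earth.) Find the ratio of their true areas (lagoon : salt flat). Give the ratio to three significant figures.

0.0797

Plate carrée has h = 1 and k = sec φ, giving areal scale sec φ; true area = (apparent area) · cos φ.
True area of lagoon: 43000 × cos(52.1°) = 43000 × 0.6143 = 26410 km².
True area of salt flat: 360000 × cos(22.9°) = 360000 × 0.9212 = 331600 km².
Ratio = 26410 / 331600 ≈ 0.0797.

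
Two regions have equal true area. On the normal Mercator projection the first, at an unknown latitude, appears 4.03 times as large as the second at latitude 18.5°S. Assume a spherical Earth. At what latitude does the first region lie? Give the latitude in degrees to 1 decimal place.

61.8°

On Mercator, (apparent₁)/(apparent₂) = sec²φ₁ / sec²φ₂ when true areas are equal.
cos²φ₂ / cos²φ₁ = 4.03  ⇒  cos φ₁ = cos 18.5° / √4.03 = 0.9483/2.007 = 0.4724.
φ₁ = arccos(0.4724) ≈ 61.8°.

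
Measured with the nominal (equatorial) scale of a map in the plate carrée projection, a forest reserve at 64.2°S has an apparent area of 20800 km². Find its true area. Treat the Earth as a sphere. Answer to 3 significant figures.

For the equirectangular projection with φ₀ = 0 (plate carrée), h = 1 along meridians and k = sec φ along parallels.
Areal scale = h·k = 1 × sec φ; at 64.2°, h = 1.000, k = 2.298, so h·k = 2.298.
True area = apparent / (areal scale) = 20800 / 2.298 ≈ 9050 km².

9050 km²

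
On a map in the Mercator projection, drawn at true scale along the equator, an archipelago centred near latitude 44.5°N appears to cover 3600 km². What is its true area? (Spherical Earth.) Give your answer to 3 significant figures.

1830 km²

Mercator is conformal, so the point scale is isotropic: h = k = sec φ = 1/cos φ.
Areal scale = k² = sec²φ = 1/cos²(44.5°) = 1/0.7133² = 1.966.
True area = apparent / (areal scale) = 3600 / 1.966 ≈ 1830 km².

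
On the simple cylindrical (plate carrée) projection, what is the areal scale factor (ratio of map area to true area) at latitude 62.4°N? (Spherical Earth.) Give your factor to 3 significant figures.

For the equirectangular projection with φ₀ = 0 (plate carrée), h = 1 along meridians and k = sec φ along parallels.
Areal scale = h·k = 1 × sec φ; at 62.4°, h = 1.000, k = 2.158, so h·k = 2.158.

2.16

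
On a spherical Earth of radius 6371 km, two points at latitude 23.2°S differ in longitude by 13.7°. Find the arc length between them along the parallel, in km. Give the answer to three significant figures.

1400 km

Arc length along a parallel = R cos φ · Δλ (with Δλ in radians).
= 6371 × cos 23.2° × (13.7° × π/180) = 6371 × 0.9191 × 0.2391 ≈ 1400 km.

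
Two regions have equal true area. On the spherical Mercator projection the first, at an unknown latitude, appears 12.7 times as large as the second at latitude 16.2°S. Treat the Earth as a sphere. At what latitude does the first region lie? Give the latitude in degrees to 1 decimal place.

74.4°

On Mercator, (apparent₁)/(apparent₂) = sec²φ₁ / sec²φ₂ when true areas are equal.
cos²φ₂ / cos²φ₁ = 12.7  ⇒  cos φ₁ = cos 16.2° / √12.7 = 0.9603/3.564 = 0.2695.
φ₁ = arccos(0.2695) ≈ 74.4°.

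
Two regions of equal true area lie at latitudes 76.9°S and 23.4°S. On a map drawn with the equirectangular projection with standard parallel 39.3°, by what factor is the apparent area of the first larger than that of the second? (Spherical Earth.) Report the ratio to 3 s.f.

In the equirectangular projection with standard parallel φ₀ = 39.3° (x = Rλ cos φ₀, y = Rφ), meridians are true-scale (h = 1) and the parallel scale is k = cos φ₀ / cos φ.
Areal scale at 76.9°: h·k = 1.000 × 3.414 = 3.414.
Areal scale at 23.4°: h·k = 1.000 × 0.8432 = 0.8432.
Ratio = 3.414/0.8432 ≈ 4.05.

4.05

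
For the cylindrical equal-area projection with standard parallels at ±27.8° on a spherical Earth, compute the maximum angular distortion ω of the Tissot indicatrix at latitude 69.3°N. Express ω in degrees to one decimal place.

92.9°

For cylindrical equal-area with standard parallel φ₀, h = cos φ / cos φ₀ and k = cos φ₀ / cos φ, so h·k = 1.
At 69.3°: h = 0.3996, k = 2.503; principal scales a = 2.503, b = 0.3996.
sin(ω/2) = (a − b)/(a + b) = 2.103/2.902 = 0.7246, so ω = 2 arcsin(0.7246) ≈ 92.9°.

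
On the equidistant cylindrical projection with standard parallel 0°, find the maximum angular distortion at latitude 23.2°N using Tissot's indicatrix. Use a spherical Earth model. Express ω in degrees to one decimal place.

4.8°

In the plate carrée (x = Rλ, y = Rφ), meridians are true-scale (h = 1) and parallels are stretched by k = sec φ.
At 23.2°: h = 1.000, k = 1.088; principal scales a = 1.088, b = 1.000.
sin(ω/2) = (a − b)/(a + b) = 0.08798/2.088 = 0.04214, so ω = 2 arcsin(0.04214) ≈ 4.8°.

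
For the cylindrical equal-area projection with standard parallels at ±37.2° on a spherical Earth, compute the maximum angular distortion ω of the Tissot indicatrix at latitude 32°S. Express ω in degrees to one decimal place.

7.2°

For cylindrical equal-area with standard parallel φ₀, h = cos φ / cos φ₀ and k = cos φ₀ / cos φ, so h·k = 1.
At 32°: h = 1.065, k = 0.9393; principal scales a = 1.065, b = 0.9393.
sin(ω/2) = (a − b)/(a + b) = 0.1254/2.004 = 0.06259, so ω = 2 arcsin(0.06259) ≈ 7.2°.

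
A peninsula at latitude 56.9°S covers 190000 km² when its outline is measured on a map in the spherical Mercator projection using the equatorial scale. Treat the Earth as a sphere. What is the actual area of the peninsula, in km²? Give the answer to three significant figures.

56700 km²

For Mercator, h = k = sec φ (a conformal cylindrical projection has a single point scale, 1/cos φ).
Areal scale = k² = sec²φ = 1/cos²(56.9°) = 1/0.5461² = 3.353.
True area = apparent / (areal scale) = 190000 / 3.353 ≈ 56700 km².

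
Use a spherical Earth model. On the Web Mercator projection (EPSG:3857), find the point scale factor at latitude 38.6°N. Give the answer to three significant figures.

1.28

For Mercator, h = k = sec φ (a conformal cylindrical projection has a single point scale, 1/cos φ).
k = 1/cos 38.6° = 1/0.7815 = 1.280.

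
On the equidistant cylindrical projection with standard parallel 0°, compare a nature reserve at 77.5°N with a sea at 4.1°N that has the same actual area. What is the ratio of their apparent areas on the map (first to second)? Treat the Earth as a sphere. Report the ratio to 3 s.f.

Plate carrée maps x = Rλ, y = Rφ. The meridian scale is h = 1 and the parallel scale is k = 1/cos φ = sec φ.
Areal scale at 77.5°: h·k = 1.000 × 4.620 = 4.620.
Areal scale at 4.1°: h·k = 1.000 × 1.003 = 1.003.
Ratio = 4.620/1.003 ≈ 4.61.

4.61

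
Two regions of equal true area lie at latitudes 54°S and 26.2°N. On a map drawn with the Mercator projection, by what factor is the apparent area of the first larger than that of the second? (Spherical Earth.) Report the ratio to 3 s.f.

Mercator areal scale is sec²φ.
At 54°: sec²(54°) = 1/0.5878² = 2.894.
At 26.2°: sec²(26.2°) = 1/0.8973² = 1.242.
Ratio = 2.894/1.242 = cos²(26.2°)/cos²(54°) ≈ 2.33.

2.33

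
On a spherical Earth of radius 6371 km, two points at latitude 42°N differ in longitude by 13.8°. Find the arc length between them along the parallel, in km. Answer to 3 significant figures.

Arc length along a parallel = R cos φ · Δλ (with Δλ in radians).
= 6371 × cos 42° × (13.8° × π/180) = 6371 × 0.7431 × 0.2409 ≈ 1140 km.

1140 km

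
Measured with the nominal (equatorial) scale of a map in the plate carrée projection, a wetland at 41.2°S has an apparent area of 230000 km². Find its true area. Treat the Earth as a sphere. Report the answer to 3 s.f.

For the equirectangular projection with φ₀ = 0 (plate carrée), h = 1 along meridians and k = sec φ along parallels.
Areal scale = h·k = 1 × sec φ; at 41.2°, h = 1.000, k = 1.329, so h·k = 1.329.
True area = apparent / (areal scale) = 230000 / 1.329 ≈ 173000 km².

173000 km²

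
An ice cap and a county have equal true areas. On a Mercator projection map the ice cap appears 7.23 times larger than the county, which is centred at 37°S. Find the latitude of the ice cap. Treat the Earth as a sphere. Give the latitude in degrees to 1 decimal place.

On Mercator, (apparent₁)/(apparent₂) = sec²φ₁ / sec²φ₂ when true areas are equal.
cos²φ₂ / cos²φ₁ = 7.23  ⇒  cos φ₁ = cos 37° / √7.23 = 0.7986/2.689 = 0.2970.
φ₁ = arccos(0.2970) ≈ 72.7°.

72.7°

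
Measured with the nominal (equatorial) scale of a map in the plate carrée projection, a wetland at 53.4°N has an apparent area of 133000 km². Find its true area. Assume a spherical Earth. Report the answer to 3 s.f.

For the equirectangular projection with φ₀ = 0 (plate carrée), h = 1 along meridians and k = sec φ along parallels.
Areal scale = h·k = 1 × sec φ; at 53.4°, h = 1.000, k = 1.677, so h·k = 1.677.
True area = apparent / (areal scale) = 133000 / 1.677 ≈ 79300 km².

79300 km²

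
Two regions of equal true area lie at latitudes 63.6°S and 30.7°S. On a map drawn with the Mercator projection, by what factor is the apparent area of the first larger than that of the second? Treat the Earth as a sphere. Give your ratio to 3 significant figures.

Mercator areal scale is sec²φ.
At 63.6°: sec²(63.6°) = 1/0.4446² = 5.058.
At 30.7°: sec²(30.7°) = 1/0.8599² = 1.353.
Ratio = 5.058/1.353 = cos²(30.7°)/cos²(63.6°) ≈ 3.74.

3.74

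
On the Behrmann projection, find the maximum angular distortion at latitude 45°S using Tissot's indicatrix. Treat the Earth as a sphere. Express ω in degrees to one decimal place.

Behrmann is a cylindrical equal-area projection with standard parallels at ±30°. Cylindrical equal-area (φ₀ = 30°): h = cos φ / cos 30° along meridians, k = cos 30° / cos φ along parallels; h·k = 1.
At 45°: h = 0.8165, k = 1.225; principal scales a = 1.225, b = 0.8165.
sin(ω/2) = (a − b)/(a + b) = 0.4082/2.041 = 0.2000, so ω = 2 arcsin(0.2000) ≈ 23.1°.

23.1°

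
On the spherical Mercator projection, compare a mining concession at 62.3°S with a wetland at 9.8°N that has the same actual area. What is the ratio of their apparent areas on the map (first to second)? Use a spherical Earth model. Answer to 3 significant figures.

On Mercator, area is exaggerated by sec²φ = 1/cos²φ.
At 62.3°: sec²(62.3°) = 1/0.4648² = 4.628.
At 9.8°: sec²(9.8°) = 1/0.9854² = 1.030.
Ratio = 4.628/1.030 = cos²(9.8°)/cos²(62.3°) ≈ 4.49.

4.49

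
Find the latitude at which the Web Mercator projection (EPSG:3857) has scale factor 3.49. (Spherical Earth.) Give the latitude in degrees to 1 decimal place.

73.3°

Mercator scale is k = sec φ = 1/cos φ.
1/cos φ = 3.49  ⇒  cos φ = 0.2865  ⇒  φ = arccos(0.2865) ≈ 73.3°.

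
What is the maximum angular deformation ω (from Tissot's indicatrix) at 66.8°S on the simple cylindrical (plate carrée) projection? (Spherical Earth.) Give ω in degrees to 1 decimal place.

In the plate carrée (x = Rλ, y = Rφ), meridians are true-scale (h = 1) and parallels are stretched by k = sec φ.
At 66.8°: h = 1.000, k = 2.538; principal scales a = 2.538, b = 1.000.
sin(ω/2) = (a − b)/(a + b) = 1.538/3.538 = 0.4348, so ω = 2 arcsin(0.4348) ≈ 51.5°.

51.5°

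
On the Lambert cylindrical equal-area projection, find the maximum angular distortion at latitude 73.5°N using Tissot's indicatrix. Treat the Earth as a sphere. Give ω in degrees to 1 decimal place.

116.6°

The Lambert cylindrical equal-area projection is the cylindrical equal-area projection with its standard parallel at the equator (φ₀ = 0). Cylindrical equal-area (φ₀ = 0°): h = cos φ / cos 0° along meridians, k = cos 0° / cos φ along parallels; h·k = 1.
At 73.5°: h = 0.2840, k = 3.521; principal scales a = 3.521, b = 0.2840.
sin(ω/2) = (a − b)/(a + b) = 3.237/3.805 = 0.8507, so ω = 2 arcsin(0.8507) ≈ 116.6°.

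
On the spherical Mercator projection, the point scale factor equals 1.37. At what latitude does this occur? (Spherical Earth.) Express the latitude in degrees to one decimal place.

43.1°

Mercator scale is k = sec φ = 1/cos φ.
1/cos φ = 1.37  ⇒  cos φ = 0.7299  ⇒  φ = arccos(0.7299) ≈ 43.1°.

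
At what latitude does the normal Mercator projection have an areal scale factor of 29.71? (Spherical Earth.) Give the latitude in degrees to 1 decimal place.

79.4°

Mercator areal scale is sec²φ.
sec²φ = 29.71  ⇒  cos²φ = 0.03366  ⇒  cos φ = 0.1835.
φ = arccos(0.1835) ≈ 79.4°.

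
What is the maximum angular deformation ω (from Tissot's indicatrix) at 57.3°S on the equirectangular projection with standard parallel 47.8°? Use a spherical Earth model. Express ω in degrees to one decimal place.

In the equirectangular projection with standard parallel φ₀ = 47.8° (x = Rλ cos φ₀, y = Rφ), meridians are true-scale (h = 1) and the parallel scale is k = cos φ₀ / cos φ.
At 57.3°: h = 1.000, k = 1.243; principal scales a = 1.243, b = 1.000.
sin(ω/2) = (a − b)/(a + b) = 0.2434/2.243 = 0.1085, so ω = 2 arcsin(0.1085) ≈ 12.5°.

12.5°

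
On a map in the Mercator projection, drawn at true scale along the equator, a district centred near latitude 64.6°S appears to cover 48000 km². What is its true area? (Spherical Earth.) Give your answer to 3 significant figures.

For Mercator, h = k = sec φ (a conformal cylindrical projection has a single point scale, 1/cos φ).
Areal scale = k² = sec²φ = 1/cos²(64.6°) = 1/0.4289² = 5.435.
True area = apparent / (areal scale) = 48000 / 5.435 ≈ 8830 km².

8830 km²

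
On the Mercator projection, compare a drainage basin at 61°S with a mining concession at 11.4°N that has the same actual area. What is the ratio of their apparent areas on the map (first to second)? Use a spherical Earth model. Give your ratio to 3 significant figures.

4.09

Mercator is conformal with k = sec φ, so areal scale = k² = sec²φ.
At 61°: sec²(61°) = 1/0.4848² = 4.255.
At 11.4°: sec²(11.4°) = 1/0.9803² = 1.041.
Ratio = 4.255/1.041 = cos²(11.4°)/cos²(61°) ≈ 4.09.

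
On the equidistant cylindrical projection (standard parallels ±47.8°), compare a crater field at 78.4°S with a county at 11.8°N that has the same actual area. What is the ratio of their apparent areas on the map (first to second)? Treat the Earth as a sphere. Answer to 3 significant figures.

4.87

The equidistant cylindrical projection with φ₀ = 47.8° has h = 1 (meridians true) and k = cos φ₀ / cos φ along parallels.
Areal scale at 78.4°: h·k = 1.000 × 3.341 = 3.341.
Areal scale at 11.8°: h·k = 1.000 × 0.6862 = 0.6862.
Ratio = 3.341/0.6862 ≈ 4.87.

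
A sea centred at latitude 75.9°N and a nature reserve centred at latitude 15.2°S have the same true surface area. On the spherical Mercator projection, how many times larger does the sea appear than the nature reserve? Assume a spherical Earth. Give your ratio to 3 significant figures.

On Mercator, area is exaggerated by sec²φ = 1/cos²φ.
At 75.9°: sec²(75.9°) = 1/0.2436² = 16.85.
At 15.2°: sec²(15.2°) = 1/0.9650² = 1.074.
Ratio = 16.85/1.074 = cos²(15.2°)/cos²(75.9°) ≈ 15.7.

15.7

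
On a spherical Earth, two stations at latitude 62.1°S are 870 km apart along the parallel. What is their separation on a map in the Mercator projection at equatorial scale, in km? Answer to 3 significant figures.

Mercator is conformal, so the point scale is isotropic: h = k = sec φ = 1/cos φ.
Along the parallel, k = sec 62.1° = 1/0.4679 = 2.137.
Map distance = 870 × 2.137 ≈ 1860 km.

1860 km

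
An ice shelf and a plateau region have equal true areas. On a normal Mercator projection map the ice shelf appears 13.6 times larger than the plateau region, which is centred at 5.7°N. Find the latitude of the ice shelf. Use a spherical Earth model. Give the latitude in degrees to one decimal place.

On Mercator, (apparent₁)/(apparent₂) = sec²φ₁ / sec²φ₂ when true areas are equal.
cos²φ₂ / cos²φ₁ = 13.6  ⇒  cos φ₁ = cos 5.7° / √13.6 = 0.9951/3.688 = 0.2698.
φ₁ = arccos(0.2698) ≈ 74.3°.

74.3°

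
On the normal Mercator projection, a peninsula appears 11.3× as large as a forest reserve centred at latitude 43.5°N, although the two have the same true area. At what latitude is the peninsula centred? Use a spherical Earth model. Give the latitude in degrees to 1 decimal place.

Mercator areal scale is sec²φ, so apparent-area ratio = sec²φ₁ / sec²φ₂ = cos²φ₂ / cos²φ₁.
cos²φ₂ / cos²φ₁ = 11.3  ⇒  cos φ₁ = cos 43.5° / √11.3 = 0.7254/3.362 = 0.2158.
φ₁ = arccos(0.2158) ≈ 77.5°.

77.5°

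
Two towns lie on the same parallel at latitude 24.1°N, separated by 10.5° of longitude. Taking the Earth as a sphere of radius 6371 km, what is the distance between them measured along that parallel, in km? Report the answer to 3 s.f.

Arc length along a parallel = R cos φ · Δλ (with Δλ in radians).
= 6371 × cos 24.1° × (10.5° × π/180) = 6371 × 0.9128 × 0.1833 ≈ 1070 km.

1070 km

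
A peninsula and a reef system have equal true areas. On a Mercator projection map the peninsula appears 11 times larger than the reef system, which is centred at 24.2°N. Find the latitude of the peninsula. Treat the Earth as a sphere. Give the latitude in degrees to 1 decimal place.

74.0°

On Mercator, (apparent₁)/(apparent₂) = sec²φ₁ / sec²φ₂ when true areas are equal.
cos²φ₂ / cos²φ₁ = 11  ⇒  cos φ₁ = cos 24.2° / √11 = 0.9121/3.317 = 0.2750.
φ₁ = arccos(0.2750) ≈ 74.0°.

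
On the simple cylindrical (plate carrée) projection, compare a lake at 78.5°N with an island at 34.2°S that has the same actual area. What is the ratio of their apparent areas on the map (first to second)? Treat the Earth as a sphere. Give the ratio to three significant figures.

For the equirectangular projection with φ₀ = 0 (plate carrée), h = 1 along meridians and k = sec φ along parallels.
Areal scale at 78.5°: h·k = 1.000 × 5.016 = 5.016.
Areal scale at 34.2°: h·k = 1.000 × 1.209 = 1.209.
Ratio = 5.016/1.209 ≈ 4.15.

4.15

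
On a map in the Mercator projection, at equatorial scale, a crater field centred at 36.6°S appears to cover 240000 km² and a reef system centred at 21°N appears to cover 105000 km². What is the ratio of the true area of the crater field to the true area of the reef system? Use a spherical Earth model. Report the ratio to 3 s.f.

1.69

Since Mercator area scale is 1/cos²φ, the true area equals the apparent area multiplied by cos²φ.
True area of crater field: 240000 × cos²(36.6°) = 240000 × 0.6445 = 154700 km².
True area of reef system: 105000 × cos²(21°) = 105000 × 0.8716 = 91520 km².
Ratio = 154700 / 91520 ≈ 1.69.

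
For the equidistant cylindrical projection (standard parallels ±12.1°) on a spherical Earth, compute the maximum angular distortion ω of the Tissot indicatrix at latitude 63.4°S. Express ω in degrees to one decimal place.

The equidistant cylindrical projection with φ₀ = 12.1° has h = 1 (meridians true) and k = cos φ₀ / cos φ along parallels.
At 63.4°: h = 1.000, k = 2.184; principal scales a = 2.184, b = 1.000.
sin(ω/2) = (a − b)/(a + b) = 1.184/3.184 = 0.3718, so ω = 2 arcsin(0.3718) ≈ 43.7°.

43.7°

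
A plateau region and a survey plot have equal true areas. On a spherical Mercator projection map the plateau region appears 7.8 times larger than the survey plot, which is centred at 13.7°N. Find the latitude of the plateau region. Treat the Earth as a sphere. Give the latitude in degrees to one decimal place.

69.6°

For equal true areas on Mercator, apparent areas scale as sec²φ, so the ratio is cos²φ₂ / cos²φ₁.
cos²φ₂ / cos²φ₁ = 7.8  ⇒  cos φ₁ = cos 13.7° / √7.8 = 0.9715/2.793 = 0.3479.
φ₁ = arccos(0.3479) ≈ 69.6°.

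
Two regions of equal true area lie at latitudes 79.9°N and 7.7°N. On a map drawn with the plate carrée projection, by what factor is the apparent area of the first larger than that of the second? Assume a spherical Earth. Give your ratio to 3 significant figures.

For the equirectangular projection with φ₀ = 0 (plate carrée), h = 1 along meridians and k = sec φ along parallels.
Areal scale at 79.9°: h·k = 1.000 × 5.702 = 5.702.
Areal scale at 7.7°: h·k = 1.000 × 1.009 = 1.009.
Ratio = 5.702/1.009 ≈ 5.65.

5.65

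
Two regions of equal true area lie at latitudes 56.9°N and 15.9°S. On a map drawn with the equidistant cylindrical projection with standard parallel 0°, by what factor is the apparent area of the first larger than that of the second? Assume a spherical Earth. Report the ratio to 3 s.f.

In the plate carrée (x = Rλ, y = Rφ), meridians are true-scale (h = 1) and parallels are stretched by k = sec φ.
Areal scale at 56.9°: h·k = 1.000 × 1.831 = 1.831.
Areal scale at 15.9°: h·k = 1.000 × 1.040 = 1.040.
Ratio = 1.831/1.040 ≈ 1.76.

1.76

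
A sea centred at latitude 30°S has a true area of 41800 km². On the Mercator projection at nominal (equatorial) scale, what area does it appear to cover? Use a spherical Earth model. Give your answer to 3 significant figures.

The Mercator projection is conformal; its linear scale factor is the same in every direction and equals sec φ = 1/cos φ.
Areal scale = k² = sec²φ = 1/cos²(30°) = 1/0.8660² = 1.333.
Apparent area = 41800 × 1.333 ≈ 55700 km².

55700 km²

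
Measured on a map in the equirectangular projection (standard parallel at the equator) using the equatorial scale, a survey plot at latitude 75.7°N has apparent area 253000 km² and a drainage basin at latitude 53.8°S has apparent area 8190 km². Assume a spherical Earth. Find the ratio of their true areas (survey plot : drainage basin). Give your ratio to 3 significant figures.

Plate carrée has h = 1 and k = sec φ, giving areal scale sec φ; true area = (apparent area) · cos φ.
True area of survey plot: 253000 × cos(75.7°) = 253000 × 0.2470 = 62490 km².
True area of drainage basin: 8190 × cos(53.8°) = 8190 × 0.5906 = 4837 km².
Ratio = 62490 / 4837 ≈ 12.9.

12.9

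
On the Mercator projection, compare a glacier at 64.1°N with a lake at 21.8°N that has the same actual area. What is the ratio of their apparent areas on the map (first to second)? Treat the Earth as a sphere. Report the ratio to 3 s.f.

Mercator is conformal with k = sec φ, so areal scale = k² = sec²φ.
At 64.1°: sec²(64.1°) = 1/0.4368² = 5.241.
At 21.8°: sec²(21.8°) = 1/0.9285² = 1.160.
Ratio = 5.241/1.160 = cos²(21.8°)/cos²(64.1°) ≈ 4.52.

4.52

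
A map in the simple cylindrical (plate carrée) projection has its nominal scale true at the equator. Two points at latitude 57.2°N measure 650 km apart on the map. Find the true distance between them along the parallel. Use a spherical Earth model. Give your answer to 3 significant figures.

352 km

Plate carrée maps x = Rλ, y = Rφ. The meridian scale is h = 1 and the parallel scale is k = 1/cos φ = sec φ.
Along the parallel at 57.2°, map distances are exaggerated by k = sec 57.2° = 1.846.
True distance = 650 / 1.846 = 650 × cos 57.2° ≈ 352 km.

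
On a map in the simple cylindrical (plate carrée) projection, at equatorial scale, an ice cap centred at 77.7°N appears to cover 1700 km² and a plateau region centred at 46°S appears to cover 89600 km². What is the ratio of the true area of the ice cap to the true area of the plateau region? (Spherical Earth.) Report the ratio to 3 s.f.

On the plate carrée, areal scale = h·k = 1 × sec φ, so true area = apparent × cos φ.
True area of ice cap: 1700 × cos(77.7°) = 1700 × 0.2130 = 362.2 km².
True area of plateau region: 89600 × cos(46°) = 89600 × 0.6947 = 62240 km².
Ratio = 362.2 / 62240 ≈ 0.00582.

0.00582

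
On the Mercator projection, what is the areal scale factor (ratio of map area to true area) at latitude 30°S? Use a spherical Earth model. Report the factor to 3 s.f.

Mercator is conformal, so the point scale is isotropic: h = k = sec φ = 1/cos φ.
Areal scale = k² = sec²φ = 1/cos²(30°) = 1/0.8660² = 1.333.

1.33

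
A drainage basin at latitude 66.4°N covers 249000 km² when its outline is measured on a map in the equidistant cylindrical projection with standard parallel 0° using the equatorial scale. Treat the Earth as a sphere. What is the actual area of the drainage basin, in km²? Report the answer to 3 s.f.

99700 km²

For the equirectangular projection with φ₀ = 0 (plate carrée), h = 1 along meridians and k = sec φ along parallels.
Areal scale = h·k = 1 × sec φ; at 66.4°, h = 1.000, k = 2.498, so h·k = 2.498.
True area = apparent / (areal scale) = 249000 / 2.498 ≈ 99700 km².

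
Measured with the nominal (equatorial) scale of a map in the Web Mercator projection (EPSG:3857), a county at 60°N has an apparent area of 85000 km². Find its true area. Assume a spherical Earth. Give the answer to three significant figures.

21300 km²

For Mercator, h = k = sec φ (a conformal cylindrical projection has a single point scale, 1/cos φ).
Areal scale = k² = sec²φ = 1/cos²(60°) = 1/0.5000² = 4.000.
True area = apparent / (areal scale) = 85000 / 4.000 ≈ 21300 km².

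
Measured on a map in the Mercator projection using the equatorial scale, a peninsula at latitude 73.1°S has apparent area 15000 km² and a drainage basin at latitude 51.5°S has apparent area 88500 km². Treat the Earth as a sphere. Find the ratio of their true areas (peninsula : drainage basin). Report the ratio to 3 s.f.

On Mercator the areal scale is sec²φ, so true area = apparent × cos²φ.
True area of peninsula: 15000 × cos²(73.1°) = 15000 × 0.08451 = 1268 km².
True area of drainage basin: 88500 × cos²(51.5°) = 88500 × 0.3875 = 34300 km².
Ratio = 1268 / 34300 ≈ 0.0370.

0.0370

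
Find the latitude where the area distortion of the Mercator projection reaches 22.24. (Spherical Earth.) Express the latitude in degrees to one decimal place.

Mercator areal scale is sec²φ.
sec²φ = 22.24  ⇒  cos²φ = 0.04496  ⇒  cos φ = 0.2120.
φ = arccos(0.2120) ≈ 77.8°.

77.8°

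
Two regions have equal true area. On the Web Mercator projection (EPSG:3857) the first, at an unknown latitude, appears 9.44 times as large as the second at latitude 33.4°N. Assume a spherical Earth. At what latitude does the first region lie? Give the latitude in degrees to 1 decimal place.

Mercator areal scale is sec²φ, so apparent-area ratio = sec²φ₁ / sec²φ₂ = cos²φ₂ / cos²φ₁.
cos²φ₂ / cos²φ₁ = 9.44  ⇒  cos φ₁ = cos 33.4° / √9.44 = 0.8348/3.072 = 0.2717.
φ₁ = arccos(0.2717) ≈ 74.2°.

74.2°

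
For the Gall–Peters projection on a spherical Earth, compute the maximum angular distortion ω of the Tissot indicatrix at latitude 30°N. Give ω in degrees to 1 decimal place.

23.1°

Gall–Peters is a cylindrical equal-area projection with standard parallels at ±45°. Cylindrical equal-area (φ₀ = 45°): h = cos φ / cos 45° along meridians, k = cos 45° / cos φ along parallels; h·k = 1.
At 30°: h = 1.225, k = 0.8165; principal scales a = 1.225, b = 0.8165.
sin(ω/2) = (a − b)/(a + b) = 0.4082/2.041 = 0.2000, so ω = 2 arcsin(0.2000) ≈ 23.1°.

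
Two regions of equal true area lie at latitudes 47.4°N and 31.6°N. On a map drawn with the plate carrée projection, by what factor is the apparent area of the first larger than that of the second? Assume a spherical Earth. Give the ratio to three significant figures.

1.26

Plate carrée maps x = Rλ, y = Rφ. The meridian scale is h = 1 and the parallel scale is k = 1/cos φ = sec φ.
Areal scale at 47.4°: h·k = 1.000 × 1.477 = 1.477.
Areal scale at 31.6°: h·k = 1.000 × 1.174 = 1.174.
Ratio = 1.477/1.174 ≈ 1.26.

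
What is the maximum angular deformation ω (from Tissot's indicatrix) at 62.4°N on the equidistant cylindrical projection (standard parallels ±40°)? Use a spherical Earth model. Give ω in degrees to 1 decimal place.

28.5°

In the equirectangular projection with standard parallel φ₀ = 40° (x = Rλ cos φ₀, y = Rφ), meridians are true-scale (h = 1) and the parallel scale is k = cos φ₀ / cos φ.
At 62.4°: h = 1.000, k = 1.653; principal scales a = 1.653, b = 1.000.
sin(ω/2) = (a − b)/(a + b) = 0.6535/2.653 = 0.2463, so ω = 2 arcsin(0.2463) ≈ 28.5°.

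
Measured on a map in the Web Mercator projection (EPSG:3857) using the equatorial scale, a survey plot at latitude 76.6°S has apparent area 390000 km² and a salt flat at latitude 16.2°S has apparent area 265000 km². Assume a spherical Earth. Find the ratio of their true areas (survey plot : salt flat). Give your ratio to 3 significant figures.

0.0857

On Mercator the areal scale is sec²φ, so true area = apparent × cos²φ.
True area of survey plot: 390000 × cos²(76.6°) = 390000 × 0.05371 = 20950 km².
True area of salt flat: 265000 × cos²(16.2°) = 265000 × 0.9222 = 244400 km².
Ratio = 20950 / 244400 ≈ 0.0857.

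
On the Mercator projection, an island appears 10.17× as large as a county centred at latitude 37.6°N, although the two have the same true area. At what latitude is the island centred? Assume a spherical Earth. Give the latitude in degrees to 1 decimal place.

75.6°

For equal true areas on Mercator, apparent areas scale as sec²φ, so the ratio is cos²φ₂ / cos²φ₁.
cos²φ₂ / cos²φ₁ = 10.17  ⇒  cos φ₁ = cos 37.6° / √10.17 = 0.7923/3.189 = 0.2484.
φ₁ = arccos(0.2484) ≈ 75.6°.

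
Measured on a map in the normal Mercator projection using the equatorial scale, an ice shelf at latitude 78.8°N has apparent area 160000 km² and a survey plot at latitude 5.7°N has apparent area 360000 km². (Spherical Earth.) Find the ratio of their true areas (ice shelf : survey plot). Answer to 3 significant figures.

Mercator's areal exaggeration is sec²φ; hence true area = (apparent area) · cos²φ.
True area of ice shelf: 160000 × cos²(78.8°) = 160000 × 0.03773 = 6036 km².
True area of survey plot: 360000 × cos²(5.7°) = 360000 × 0.9901 = 356400 km².
Ratio = 6036 / 356400 ≈ 0.0169.

0.0169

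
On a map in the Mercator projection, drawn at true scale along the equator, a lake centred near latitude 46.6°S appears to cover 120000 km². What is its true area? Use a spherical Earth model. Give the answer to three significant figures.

56700 km²

The Mercator projection is conformal; its linear scale factor is the same in every direction and equals sec φ = 1/cos φ.
Areal scale = k² = sec²φ = 1/cos²(46.6°) = 1/0.6871² = 2.118.
True area = apparent / (areal scale) = 120000 / 2.118 ≈ 56700 km².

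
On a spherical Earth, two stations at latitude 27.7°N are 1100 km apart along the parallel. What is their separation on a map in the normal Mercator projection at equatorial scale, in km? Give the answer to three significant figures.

1240 km

For Mercator, h = k = sec φ (a conformal cylindrical projection has a single point scale, 1/cos φ).
Along the parallel, k = sec 27.7° = 1/0.8854 = 1.129.
Map distance = 1100 × 1.129 ≈ 1240 km.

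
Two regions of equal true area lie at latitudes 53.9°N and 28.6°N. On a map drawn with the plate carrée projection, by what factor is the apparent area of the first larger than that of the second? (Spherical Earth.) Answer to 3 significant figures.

For the equirectangular projection with φ₀ = 0 (plate carrée), h = 1 along meridians and k = sec φ along parallels.
Areal scale at 53.9°: h·k = 1.000 × 1.697 = 1.697.
Areal scale at 28.6°: h·k = 1.000 × 1.139 = 1.139.
Ratio = 1.697/1.139 ≈ 1.49.

1.49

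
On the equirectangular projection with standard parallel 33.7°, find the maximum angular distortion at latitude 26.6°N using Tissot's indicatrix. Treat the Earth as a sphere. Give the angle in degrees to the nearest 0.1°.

4.1°

The equidistant cylindrical projection with φ₀ = 33.7° has h = 1 (meridians true) and k = cos φ₀ / cos φ along parallels.
At 26.6°: h = 1.000, k = 0.9304; principal scales a = 1.000, b = 0.9304.
sin(ω/2) = (a − b)/(a + b) = 0.06956/1.930 = 0.03603, so ω = 2 arcsin(0.03603) ≈ 4.1°.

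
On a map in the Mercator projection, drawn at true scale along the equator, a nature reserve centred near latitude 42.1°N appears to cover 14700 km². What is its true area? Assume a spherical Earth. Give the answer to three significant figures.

8090 km²

The Mercator projection is conformal; its linear scale factor is the same in every direction and equals sec φ = 1/cos φ.
Areal scale = k² = sec²φ = 1/cos²(42.1°) = 1/0.7420² = 1.816.
True area = apparent / (areal scale) = 14700 / 1.816 ≈ 8090 km².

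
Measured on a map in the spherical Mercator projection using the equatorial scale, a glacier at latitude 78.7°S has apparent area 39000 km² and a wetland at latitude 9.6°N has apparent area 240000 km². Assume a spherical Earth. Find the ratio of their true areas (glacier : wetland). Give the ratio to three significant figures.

0.00642

Since Mercator area scale is 1/cos²φ, the true area equals the apparent area multiplied by cos²φ.
True area of glacier: 39000 × cos²(78.7°) = 39000 × 0.03839 = 1497 km².
True area of wetland: 240000 × cos²(9.6°) = 240000 × 0.9722 = 233300 km².
Ratio = 1497 / 233300 ≈ 0.00642.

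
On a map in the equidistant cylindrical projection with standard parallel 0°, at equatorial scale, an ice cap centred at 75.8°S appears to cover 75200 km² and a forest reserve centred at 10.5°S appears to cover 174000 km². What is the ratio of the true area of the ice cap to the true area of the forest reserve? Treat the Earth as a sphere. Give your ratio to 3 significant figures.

Plate carrée has h = 1 and k = sec φ, giving areal scale sec φ; true area = (apparent area) · cos φ.
True area of ice cap: 75200 × cos(75.8°) = 75200 × 0.2453 = 18450 km².
True area of forest reserve: 174000 × cos(10.5°) = 174000 × 0.9833 = 171100 km².
Ratio = 18450 / 171100 ≈ 0.108.

0.108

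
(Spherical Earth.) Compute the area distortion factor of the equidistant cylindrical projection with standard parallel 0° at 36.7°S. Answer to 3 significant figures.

For the equirectangular projection with φ₀ = 0 (plate carrée), h = 1 along meridians and k = sec φ along parallels.
Areal scale = h·k = 1 × sec φ; at 36.7°, h = 1.000, k = 1.247, so h·k = 1.247.

1.25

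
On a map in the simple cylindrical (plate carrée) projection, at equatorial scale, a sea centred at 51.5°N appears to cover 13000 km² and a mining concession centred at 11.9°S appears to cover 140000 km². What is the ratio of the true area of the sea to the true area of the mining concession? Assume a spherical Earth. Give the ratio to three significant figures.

On the plate carrée, areal scale = h·k = 1 × sec φ, so true area = apparent × cos φ.
True area of sea: 13000 × cos(51.5°) = 13000 × 0.6225 = 8093 km².
True area of mining concession: 140000 × cos(11.9°) = 140000 × 0.9785 = 137000 km².
Ratio = 8093 / 137000 ≈ 0.0591.

0.0591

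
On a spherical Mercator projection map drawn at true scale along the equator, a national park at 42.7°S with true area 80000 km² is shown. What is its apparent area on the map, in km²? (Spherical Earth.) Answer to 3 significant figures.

For Mercator, h = k = sec φ (a conformal cylindrical projection has a single point scale, 1/cos φ).
Areal scale = k² = sec²φ = 1/cos²(42.7°) = 1/0.7349² = 1.852.
Apparent area = 80000 × 1.852 ≈ 148000 km².

148000 km²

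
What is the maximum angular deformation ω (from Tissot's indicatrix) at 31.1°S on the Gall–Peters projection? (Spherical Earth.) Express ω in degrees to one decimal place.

21.8°

Gall–Peters is a cylindrical equal-area projection with standard parallels at ±45°. For cylindrical equal-area with standard parallel φ₀, h = cos φ / cos φ₀ and k = cos φ₀ / cos φ, so h·k = 1.
At 31.1°: h = 1.211, k = 0.8258; principal scales a = 1.211, b = 0.8258.
sin(ω/2) = (a − b)/(a + b) = 0.3851/2.037 = 0.1891, so ω = 2 arcsin(0.1891) ≈ 21.8°.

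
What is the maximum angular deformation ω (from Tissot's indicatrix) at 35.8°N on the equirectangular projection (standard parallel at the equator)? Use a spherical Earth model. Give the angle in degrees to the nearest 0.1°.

12.0°

In the plate carrée (x = Rλ, y = Rφ), meridians are true-scale (h = 1) and parallels are stretched by k = sec φ.
At 35.8°: h = 1.000, k = 1.233; principal scales a = 1.233, b = 1.000.
sin(ω/2) = (a − b)/(a + b) = 0.2329/2.233 = 0.1043, so ω = 2 arcsin(0.1043) ≈ 12.0°.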